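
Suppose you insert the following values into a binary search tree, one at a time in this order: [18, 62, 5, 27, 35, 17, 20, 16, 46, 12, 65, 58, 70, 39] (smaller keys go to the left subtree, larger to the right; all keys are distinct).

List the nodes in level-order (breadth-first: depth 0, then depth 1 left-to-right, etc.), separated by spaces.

18 5 62 17 27 65 16 20 35 70 12 46 39 58

18: root
62: right child of 18 (depth 1)
5: left child of 18 (depth 1)
27: left child of 62 (depth 2)
35: right child of 27 (depth 3)
17: right child of 5 (depth 2)
20: left child of 27 (depth 3)
16: left child of 17 (depth 3)
46: right child of 35 (depth 4)
12: left child of 16 (depth 4)
65: right child of 62 (depth 2)
58: right child of 46 (depth 5)
70: right child of 65 (depth 3)
39: left child of 46 (depth 5)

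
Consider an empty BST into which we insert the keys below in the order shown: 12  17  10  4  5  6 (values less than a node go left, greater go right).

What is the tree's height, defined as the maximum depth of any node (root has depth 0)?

4

Insert 12: tree is empty, so 12 becomes the root.
Insert 17: 17 > 12 → go right. Place as right child of 12.
Insert 10: 10 < 12 → go left. Place as left child of 12.
Insert 4: 4 < 12 → go left; 4 < 10 → go left. Place as left child of 10.
Insert 5: 5 < 12 → go left; 5 < 10 → go left; 5 > 4 → go right. Place as right child of 4.
Insert 6: 6 < 12 → go left; 6 < 10 → go left; 6 > 4 → go right; 6 > 5 → go right. Place as right child of 5.

The deepest node is 6 at depth 4.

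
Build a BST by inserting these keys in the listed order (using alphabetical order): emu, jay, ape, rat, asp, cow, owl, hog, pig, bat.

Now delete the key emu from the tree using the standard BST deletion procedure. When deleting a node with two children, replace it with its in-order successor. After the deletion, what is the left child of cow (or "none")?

emu: root
jay: right child of emu (depth 1)
ape: left child of emu (depth 1)
rat: right child of jay (depth 2)
asp: right child of ape (depth 2)
cow: right child of asp (depth 3)
owl: left child of rat (depth 3)
hog: left child of jay (depth 2)
pig: right child of owl (depth 4)
bat: left child of cow (depth 4)

Delete emu (two children — replace with in-order successor).
After deletion, cow's left child: bat.

bat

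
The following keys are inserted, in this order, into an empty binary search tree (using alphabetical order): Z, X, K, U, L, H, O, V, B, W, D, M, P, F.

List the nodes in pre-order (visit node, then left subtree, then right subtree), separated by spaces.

Z X K H B D F U L O M P V W

Insert Z: tree is empty, so Z becomes the root.
Insert X: X < Z → go left. Place as left child of Z.
Insert K: K < Z → go left; K < X → go left. Place as left child of X.
Insert U: U < Z → go left; U < X → go left; U > K → go right. Place as right child of K.
Insert L: L < Z → go left; L < X → go left; L > K → go right; L < U → go left. Place as left child of U.
Insert H: H < Z → go left; H < X → go left; H < K → go left. Place as left child of K.
Insert O: O < Z → go left; O < X → go left; O > K → go right; O < U → go left; O > L → go right. Place as right child of L.
Insert V: V < Z → go left; V < X → go left; V > K → go right; V > U → go right. Place as right child of U.
Insert B: B < Z → go left; B < X → go left; B < K → go left; B < H → go left. Place as left child of H.
Insert W: W < Z → go left; W < X → go left; W > K → go right; W > U → go right; W > V → go right. Place as right child of V.
Insert D: D < Z → go left; D < X → go left; D < K → go left; D < H → go left; D > B → go right. Place as right child of B.
Insert M: M < Z → go left; M < X → go left; M > K → go right; M < U → go left; M > L → go right; M < O → go left. Place as left child of O.
Insert P: P < Z → go left; P < X → go left; P > K → go right; P < U → go left; P > L → go right; P > O → go right. Place as right child of O.
Insert F: F < Z → go left; F < X → go left; F < K → go left; F < H → go left; F > B → go right; F > D → go right. Place as right child of D.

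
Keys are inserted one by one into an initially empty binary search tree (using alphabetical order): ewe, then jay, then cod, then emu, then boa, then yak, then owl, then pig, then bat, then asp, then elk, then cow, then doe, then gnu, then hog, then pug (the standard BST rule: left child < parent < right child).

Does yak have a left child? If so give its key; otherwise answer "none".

Resulting structure (node: left, right):
  ewe: L=cod, R=jay
  jay: L=gnu, R=yak
  cod: L=boa, R=emu
  emu: L=elk, R=–
  boa: L=bat, R=–
  yak: L=owl, R=–
  owl: L=–, R=pig
  pig: L=–, R=pug
  bat: L=asp, R=–
  asp: L=–, R=–
  elk: L=cow, R=–
  cow: L=–, R=doe
  doe: L=–, R=–
  gnu: L=–, R=hog
  hog: L=–, R=–
  pug: L=–, R=–

owl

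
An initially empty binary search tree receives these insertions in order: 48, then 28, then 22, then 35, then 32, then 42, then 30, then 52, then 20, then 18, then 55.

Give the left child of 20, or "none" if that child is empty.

48: root
28: left child of 48 (depth 1)
22: left child of 28 (depth 2)
35: right child of 28 (depth 2)
32: left child of 35 (depth 3)
42: right child of 35 (depth 3)
30: left child of 32 (depth 4)
52: right child of 48 (depth 1)
20: left child of 22 (depth 3)
18: left child of 20 (depth 4)
55: right child of 52 (depth 2)

18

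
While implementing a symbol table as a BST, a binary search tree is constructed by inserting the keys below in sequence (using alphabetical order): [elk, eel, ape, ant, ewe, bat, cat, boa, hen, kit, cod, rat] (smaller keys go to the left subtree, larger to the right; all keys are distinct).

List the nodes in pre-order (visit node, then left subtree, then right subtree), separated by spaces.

elk: root
eel: left child of elk (depth 1)
ape: left child of eel (depth 2)
ant: left child of ape (depth 3)
ewe: right child of elk (depth 1)
bat: right child of ape (depth 3)
cat: right child of bat (depth 4)
boa: left child of cat (depth 5)
hen: right child of ewe (depth 2)
kit: right child of hen (depth 3)
cod: right child of cat (depth 5)
rat: right child of kit (depth 4)

elk eel ape ant bat cat boa cod ewe hen kit rat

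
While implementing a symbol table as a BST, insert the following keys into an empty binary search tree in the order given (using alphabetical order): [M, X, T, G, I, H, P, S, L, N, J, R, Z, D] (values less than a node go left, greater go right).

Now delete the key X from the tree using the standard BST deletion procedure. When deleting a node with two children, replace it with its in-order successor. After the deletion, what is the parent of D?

Insert M: tree is empty, so M becomes the root.
Insert X: X > M → go right. Place as right child of M.
Insert T: T > M → go right; T < X → go left. Place as left child of X.
Insert G: G < M → go left. Place as left child of M.
Insert I: I < M → go left; I > G → go right. Place as right child of G.
Insert H: H < M → go left; H > G → go right; H < I → go left. Place as left child of I.
Insert P: P > M → go right; P < X → go left; P < T → go left. Place as left child of T.
Insert S: S > M → go right; S < X → go left; S < T → go left; S > P → go right. Place as right child of P.
Insert L: L < M → go left; L > G → go right; L > I → go right. Place as right child of I.
Insert N: N > M → go right; N < X → go left; N < T → go left; N < P → go left. Place as left child of P.
Insert J: J < M → go left; J > G → go right; J > I → go right; J < L → go left. Place as left child of L.
Insert R: R > M → go right; R < X → go left; R < T → go left; R > P → go right; R < S → go left. Place as left child of S.
Insert Z: Z > M → go right; Z > X → go right. Place as right child of X.
Insert D: D < M → go left; D < G → go left. Place as left child of G.

Delete X (two children — replace with in-order successor).
After deletion, D's parent is G.

G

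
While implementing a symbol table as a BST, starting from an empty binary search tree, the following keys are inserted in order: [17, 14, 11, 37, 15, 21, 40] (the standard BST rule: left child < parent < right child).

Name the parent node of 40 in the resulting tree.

Resulting structure (node: left, right):
  17: L=14, R=37
  14: L=11, R=15
  11: L=–, R=–
  37: L=21, R=40
  15: L=–, R=–
  21: L=–, R=–
  40: L=–, R=–

37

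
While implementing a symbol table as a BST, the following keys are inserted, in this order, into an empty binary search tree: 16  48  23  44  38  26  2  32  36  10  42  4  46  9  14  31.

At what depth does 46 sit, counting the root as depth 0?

Resulting structure (node: left, right):
  16: L=2, R=48
  48: L=23, R=–
  23: L=–, R=44
  44: L=38, R=46
  38: L=26, R=42
  26: L=–, R=32
  2: L=–, R=10
  32: L=31, R=36
  36: L=–, R=–
  10: L=4, R=14
  42: L=–, R=–
  4: L=–, R=9
  46: L=–, R=–
  9: L=–, R=–
  14: L=–, R=–
  31: L=–, R=–

Path to 46: 16 → 48 → 23 → 44 → 46, which is 4 edges.

4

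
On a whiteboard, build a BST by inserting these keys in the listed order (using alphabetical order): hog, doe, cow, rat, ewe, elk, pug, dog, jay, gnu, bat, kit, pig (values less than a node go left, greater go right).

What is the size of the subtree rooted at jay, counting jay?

Resulting structure (node: left, right):
  hog: L=doe, R=rat
  doe: L=cow, R=ewe
  cow: L=bat, R=–
  rat: L=pug, R=–
  ewe: L=elk, R=gnu
  elk: L=dog, R=–
  pug: L=jay, R=–
  dog: L=–, R=–
  jay: L=–, R=kit
  gnu: L=–, R=–
  bat: L=–, R=–
  kit: L=–, R=pig
  pig: L=–, R=–

Subtree rooted at jay contains: jay, kit, pig — 3 nodes.

3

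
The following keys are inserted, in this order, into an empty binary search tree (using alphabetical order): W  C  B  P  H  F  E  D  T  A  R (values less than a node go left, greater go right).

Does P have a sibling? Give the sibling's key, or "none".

Insert W: tree is empty, so W becomes the root.
Insert C: C < W → go left. Place as left child of W.
Insert B: B < W → go left; B < C → go left. Place as left child of C.
Insert P: P < W → go left; P > C → go right. Place as right child of C.
Insert H: H < W → go left; H > C → go right; H < P → go left. Place as left child of P.
Insert F: F < W → go left; F > C → go right; F < P → go left; F < H → go left. Place as left child of H.
Insert E: E < W → go left; E > C → go right; E < P → go left; E < H → go left; E < F → go left. Place as left child of F.
Insert D: D < W → go left; D > C → go right; D < P → go left; D < H → go left; D < F → go left; D < E → go left. Place as left child of E.
Insert T: T < W → go left; T > C → go right; T > P → go right. Place as right child of P.
Insert A: A < W → go left; A < C → go left; A < B → go left. Place as left child of B.
Insert R: R < W → go left; R > C → go right; R > P → go right; R < T → go left. Place as left child of T.

P's parent is C; the other child of C is B.

B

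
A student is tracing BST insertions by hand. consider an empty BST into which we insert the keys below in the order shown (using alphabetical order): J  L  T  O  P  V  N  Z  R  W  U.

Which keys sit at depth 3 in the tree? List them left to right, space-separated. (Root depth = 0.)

Insert J: tree is empty, so J becomes the root.
Insert L: L > J → go right. Place as right child of J.
Insert T: T > J → go right; T > L → go right. Place as right child of L.
Insert O: O > J → go right; O > L → go right; O < T → go left. Place as left child of T.
Insert P: P > J → go right; P > L → go right; P < T → go left; P > O → go right. Place as right child of O.
Insert V: V > J → go right; V > L → go right; V > T → go right. Place as right child of T.
Insert N: N > J → go right; N > L → go right; N < T → go left; N < O → go left. Place as left child of O.
Insert Z: Z > J → go right; Z > L → go right; Z > T → go right; Z > V → go right. Place as right child of V.
Insert R: R > J → go right; R > L → go right; R < T → go left; R > O → go right; R > P → go right. Place as right child of P.
Insert W: W > J → go right; W > L → go right; W > T → go right; W > V → go right; W < Z → go left. Place as left child of Z.
Insert U: U > J → go right; U > L → go right; U > T → go right; U < V → go left. Place as left child of V.

O V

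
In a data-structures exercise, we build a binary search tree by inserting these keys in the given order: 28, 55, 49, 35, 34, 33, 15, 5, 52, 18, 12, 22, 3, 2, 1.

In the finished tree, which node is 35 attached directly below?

28: root
55: right child of 28 (depth 1)
49: left child of 55 (depth 2)
35: left child of 49 (depth 3)
34: left child of 35 (depth 4)
33: left child of 34 (depth 5)
15: left child of 28 (depth 1)
5: left child of 15 (depth 2)
52: right child of 49 (depth 3)
18: right child of 15 (depth 2)
12: right child of 5 (depth 3)
22: right child of 18 (depth 3)
3: left child of 5 (depth 3)
2: left child of 3 (depth 4)
1: left child of 2 (depth 5)

49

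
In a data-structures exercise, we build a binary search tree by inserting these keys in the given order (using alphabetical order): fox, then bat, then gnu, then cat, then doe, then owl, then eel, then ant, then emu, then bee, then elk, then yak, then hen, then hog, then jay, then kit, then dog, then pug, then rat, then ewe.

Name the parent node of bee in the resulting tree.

cat

Insert fox: tree is empty, so fox becomes the root.
Insert bat: bat < fox → go left. Place as left child of fox.
Insert gnu: gnu > fox → go right. Place as right child of fox.
Insert cat: cat < fox → go left; cat > bat → go right. Place as right child of bat.
Insert doe: doe < fox → go left; doe > bat → go right; doe > cat → go right. Place as right child of cat.
Insert owl: owl > fox → go right; owl > gnu → go right. Place as right child of gnu.
Insert eel: eel < fox → go left; eel > bat → go right; eel > cat → go right; eel > doe → go right. Place as right child of doe.
Insert ant: ant < fox → go left; ant < bat → go left. Place as left child of bat.
Insert emu: emu < fox → go left; emu > bat → go right; emu > cat → go right; emu > doe → go right; emu > eel → go right. Place as right child of eel.
Insert bee: bee < fox → go left; bee > bat → go right; bee < cat → go left. Place as left child of cat.
Insert elk: elk < fox → go left; elk > bat → go right; elk > cat → go right; elk > doe → go right; elk > eel → go right; elk < emu → go left. Place as left child of emu.
Insert yak: yak > fox → go right; yak > gnu → go right; yak > owl → go right. Place as right child of owl.
Insert hen: hen > fox → go right; hen > gnu → go right; hen < owl → go left. Place as left child of owl.
Insert hog: hog > fox → go right; hog > gnu → go right; hog < owl → go left; hog > hen → go right. Place as right child of hen.
Insert jay: jay > fox → go right; jay > gnu → go right; jay < owl → go left; jay > hen → go right; jay > hog → go right. Place as right child of hog.
Insert kit: kit > fox → go right; kit > gnu → go right; kit < owl → go left; kit > hen → go right; kit > hog → go right; kit > jay → go right. Place as right child of jay.
Insert dog: dog < fox → go left; dog > bat → go right; dog > cat → go right; dog > doe → go right; dog < eel → go left. Place as left child of eel.
Insert pug: pug > fox → go right; pug > gnu → go right; pug > owl → go right; pug < yak → go left. Place as left child of yak.
Insert rat: rat > fox → go right; rat > gnu → go right; rat > owl → go right; rat < yak → go left; rat > pug → go right. Place as right child of pug.
Insert ewe: ewe < fox → go left; ewe > bat → go right; ewe > cat → go right; ewe > doe → go right; ewe > eel → go right; ewe > emu → go right. Place as right child of emu.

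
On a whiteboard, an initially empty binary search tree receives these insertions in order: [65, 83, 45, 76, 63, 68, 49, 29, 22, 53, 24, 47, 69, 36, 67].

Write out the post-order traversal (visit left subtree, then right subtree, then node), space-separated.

24 22 36 29 47 53 49 63 45 67 69 68 76 83 65

Insert 65: tree is empty, so 65 becomes the root.
Insert 83: 83 > 65 → go right. Place as right child of 65.
Insert 45: 45 < 65 → go left. Place as left child of 65.
Insert 76: 76 > 65 → go right; 76 < 83 → go left. Place as left child of 83.
Insert 63: 63 < 65 → go left; 63 > 45 → go right. Place as right child of 45.
Insert 68: 68 > 65 → go right; 68 < 83 → go left; 68 < 76 → go left. Place as left child of 76.
Insert 49: 49 < 65 → go left; 49 > 45 → go right; 49 < 63 → go left. Place as left child of 63.
Insert 29: 29 < 65 → go left; 29 < 45 → go left. Place as left child of 45.
Insert 22: 22 < 65 → go left; 22 < 45 → go left; 22 < 29 → go left. Place as left child of 29.
Insert 53: 53 < 65 → go left; 53 > 45 → go right; 53 < 63 → go left; 53 > 49 → go right. Place as right child of 49.
Insert 24: 24 < 65 → go left; 24 < 45 → go left; 24 < 29 → go left; 24 > 22 → go right. Place as right child of 22.
Insert 47: 47 < 65 → go left; 47 > 45 → go right; 47 < 63 → go left; 47 < 49 → go left. Place as left child of 49.
Insert 69: 69 > 65 → go right; 69 < 83 → go left; 69 < 76 → go left; 69 > 68 → go right. Place as right child of 68.
Insert 36: 36 < 65 → go left; 36 < 45 → go left; 36 > 29 → go right. Place as right child of 29.
Insert 67: 67 > 65 → go right; 67 < 83 → go left; 67 < 76 → go left; 67 < 68 → go left. Place as left child of 68.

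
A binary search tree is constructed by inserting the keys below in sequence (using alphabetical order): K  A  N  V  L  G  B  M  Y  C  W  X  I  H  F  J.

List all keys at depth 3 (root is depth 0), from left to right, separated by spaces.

B I M Y

Insert K: tree is empty, so K becomes the root.
Insert A: A < K → go left. Place as left child of K.
Insert N: N > K → go right. Place as right child of K.
Insert V: V > K → go right; V > N → go right. Place as right child of N.
Insert L: L > K → go right; L < N → go left. Place as left child of N.
Insert G: G < K → go left; G > A → go right. Place as right child of A.
Insert B: B < K → go left; B > A → go right; B < G → go left. Place as left child of G.
Insert M: M > K → go right; M < N → go left; M > L → go right. Place as right child of L.
Insert Y: Y > K → go right; Y > N → go right; Y > V → go right. Place as right child of V.
Insert C: C < K → go left; C > A → go right; C < G → go left; C > B → go right. Place as right child of B.
Insert W: W > K → go right; W > N → go right; W > V → go right; W < Y → go left. Place as left child of Y.
Insert X: X > K → go right; X > N → go right; X > V → go right; X < Y → go left; X > W → go right. Place as right child of W.
Insert I: I < K → go left; I > A → go right; I > G → go right. Place as right child of G.
Insert H: H < K → go left; H > A → go right; H > G → go right; H < I → go left. Place as left child of I.
Insert F: F < K → go left; F > A → go right; F < G → go left; F > B → go right; F > C → go right. Place as right child of C.
Insert J: J < K → go left; J > A → go right; J > G → go right; J > I → go right. Place as right child of I.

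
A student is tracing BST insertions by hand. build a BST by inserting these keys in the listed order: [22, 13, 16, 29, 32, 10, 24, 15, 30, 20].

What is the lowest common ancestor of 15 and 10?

13

Insert 22: tree is empty, so 22 becomes the root.
Insert 13: 13 < 22 → go left. Place as left child of 22.
Insert 16: 16 < 22 → go left; 16 > 13 → go right. Place as right child of 13.
Insert 29: 29 > 22 → go right. Place as right child of 22.
Insert 32: 32 > 22 → go right; 32 > 29 → go right. Place as right child of 29.
Insert 10: 10 < 22 → go left; 10 < 13 → go left. Place as left child of 13.
Insert 24: 24 > 22 → go right; 24 < 29 → go left. Place as left child of 29.
Insert 15: 15 < 22 → go left; 15 > 13 → go right; 15 < 16 → go left. Place as left child of 16.
Insert 30: 30 > 22 → go right; 30 > 29 → go right; 30 < 32 → go left. Place as left child of 32.
Insert 20: 20 < 22 → go left; 20 > 13 → go right; 20 > 16 → go right. Place as right child of 16.

Path to 15: 22 → 13 → 16 → 15
Path to 10: 22 → 13 → 10
The paths share a prefix ending at 13, then split left and right.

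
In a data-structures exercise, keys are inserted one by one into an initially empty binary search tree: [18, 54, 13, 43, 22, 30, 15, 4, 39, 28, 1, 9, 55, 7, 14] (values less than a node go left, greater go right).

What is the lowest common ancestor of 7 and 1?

4

Insert 18: tree is empty, so 18 becomes the root.
Insert 54: 54 > 18 → go right. Place as right child of 18.
Insert 13: 13 < 18 → go left. Place as left child of 18.
Insert 43: 43 > 18 → go right; 43 < 54 → go left. Place as left child of 54.
Insert 22: 22 > 18 → go right; 22 < 54 → go left; 22 < 43 → go left. Place as left child of 43.
Insert 30: 30 > 18 → go right; 30 < 54 → go left; 30 < 43 → go left; 30 > 22 → go right. Place as right child of 22.
Insert 15: 15 < 18 → go left; 15 > 13 → go right. Place as right child of 13.
Insert 4: 4 < 18 → go left; 4 < 13 → go left. Place as left child of 13.
Insert 39: 39 > 18 → go right; 39 < 54 → go left; 39 < 43 → go left; 39 > 22 → go right; 39 > 30 → go right. Place as right child of 30.
Insert 28: 28 > 18 → go right; 28 < 54 → go left; 28 < 43 → go left; 28 > 22 → go right; 28 < 30 → go left. Place as left child of 30.
Insert 1: 1 < 18 → go left; 1 < 13 → go left; 1 < 4 → go left. Place as left child of 4.
Insert 9: 9 < 18 → go left; 9 < 13 → go left; 9 > 4 → go right. Place as right child of 4.
Insert 55: 55 > 18 → go right; 55 > 54 → go right. Place as right child of 54.
Insert 7: 7 < 18 → go left; 7 < 13 → go left; 7 > 4 → go right; 7 < 9 → go left. Place as left child of 9.
Insert 14: 14 < 18 → go left; 14 > 13 → go right; 14 < 15 → go left. Place as left child of 15.

Path to 7: 18 → 13 → 4 → 9 → 7
Path to 1: 18 → 13 → 4 → 1
The paths share a prefix ending at 4, then split left and right.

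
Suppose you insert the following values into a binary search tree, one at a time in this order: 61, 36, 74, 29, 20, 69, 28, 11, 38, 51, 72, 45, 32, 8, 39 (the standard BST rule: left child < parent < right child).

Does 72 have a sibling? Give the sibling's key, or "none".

none

61: root
36: left child of 61 (depth 1)
74: right child of 61 (depth 1)
29: left child of 36 (depth 2)
20: left child of 29 (depth 3)
69: left child of 74 (depth 2)
28: right child of 20 (depth 4)
11: left child of 20 (depth 4)
38: right child of 36 (depth 2)
51: right child of 38 (depth 3)
72: right child of 69 (depth 3)
45: left child of 51 (depth 4)
32: right child of 29 (depth 3)
8: left child of 11 (depth 5)
39: left child of 45 (depth 5)

72's parent is 69, which has only one child.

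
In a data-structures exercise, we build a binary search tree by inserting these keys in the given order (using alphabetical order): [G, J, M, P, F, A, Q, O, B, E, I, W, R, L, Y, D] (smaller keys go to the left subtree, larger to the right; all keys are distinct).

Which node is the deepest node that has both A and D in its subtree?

G: root
J: right child of G (depth 1)
M: right child of J (depth 2)
P: right child of M (depth 3)
F: left child of G (depth 1)
A: left child of F (depth 2)
Q: right child of P (depth 4)
O: left child of P (depth 4)
B: right child of A (depth 3)
E: right child of B (depth 4)
I: left child of J (depth 2)
W: right child of Q (depth 5)
R: left child of W (depth 6)
L: left child of M (depth 3)
Y: right child of W (depth 6)
D: left child of E (depth 5)

Path to A: G → F → A
Path to D: G → F → A → B → E → D
A lies on both paths and is an ancestor of the other node.

A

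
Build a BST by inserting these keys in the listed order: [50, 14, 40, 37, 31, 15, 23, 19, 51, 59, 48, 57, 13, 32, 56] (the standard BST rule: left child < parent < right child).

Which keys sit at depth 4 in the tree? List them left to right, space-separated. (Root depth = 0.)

31 56

Insert 50: tree is empty, so 50 becomes the root.
Insert 14: 14 < 50 → go left. Place as left child of 50.
Insert 40: 40 < 50 → go left; 40 > 14 → go right. Place as right child of 14.
Insert 37: 37 < 50 → go left; 37 > 14 → go right; 37 < 40 → go left. Place as left child of 40.
Insert 31: 31 < 50 → go left; 31 > 14 → go right; 31 < 40 → go left; 31 < 37 → go left. Place as left child of 37.
Insert 15: 15 < 50 → go left; 15 > 14 → go right; 15 < 40 → go left; 15 < 37 → go left; 15 < 31 → go left. Place as left child of 31.
Insert 23: 23 < 50 → go left; 23 > 14 → go right; 23 < 40 → go left; 23 < 37 → go left; 23 < 31 → go left; 23 > 15 → go right. Place as right child of 15.
Insert 19: 19 < 50 → go left; 19 > 14 → go right; 19 < 40 → go left; 19 < 37 → go left; 19 < 31 → go left; 19 > 15 → go right; 19 < 23 → go left. Place as left child of 23.
Insert 51: 51 > 50 → go right. Place as right child of 50.
Insert 59: 59 > 50 → go right; 59 > 51 → go right. Place as right child of 51.
Insert 48: 48 < 50 → go left; 48 > 14 → go right; 48 > 40 → go right. Place as right child of 40.
Insert 57: 57 > 50 → go right; 57 > 51 → go right; 57 < 59 → go left. Place as left child of 59.
Insert 13: 13 < 50 → go left; 13 < 14 → go left. Place as left child of 14.
Insert 32: 32 < 50 → go left; 32 > 14 → go right; 32 < 40 → go left; 32 < 37 → go left; 32 > 31 → go right. Place as right child of 31.
Insert 56: 56 > 50 → go right; 56 > 51 → go right; 56 < 59 → go left; 56 < 57 → go left. Place as left child of 57.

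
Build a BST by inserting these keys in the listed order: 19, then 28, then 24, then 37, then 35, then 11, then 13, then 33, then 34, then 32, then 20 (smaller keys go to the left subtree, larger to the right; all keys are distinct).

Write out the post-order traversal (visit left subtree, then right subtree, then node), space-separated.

Insert 19: tree is empty, so 19 becomes the root.
Insert 28: 28 > 19 → go right. Place as right child of 19.
Insert 24: 24 > 19 → go right; 24 < 28 → go left. Place as left child of 28.
Insert 37: 37 > 19 → go right; 37 > 28 → go right. Place as right child of 28.
Insert 35: 35 > 19 → go right; 35 > 28 → go right; 35 < 37 → go left. Place as left child of 37.
Insert 11: 11 < 19 → go left. Place as left child of 19.
Insert 13: 13 < 19 → go left; 13 > 11 → go right. Place as right child of 11.
Insert 33: 33 > 19 → go right; 33 > 28 → go right; 33 < 37 → go left; 33 < 35 → go left. Place as left child of 35.
Insert 34: 34 > 19 → go right; 34 > 28 → go right; 34 < 37 → go left; 34 < 35 → go left; 34 > 33 → go right. Place as right child of 33.
Insert 32: 32 > 19 → go right; 32 > 28 → go right; 32 < 37 → go left; 32 < 35 → go left; 32 < 33 → go left. Place as left child of 33.
Insert 20: 20 > 19 → go right; 20 < 28 → go left; 20 < 24 → go left. Place as left child of 24.

13 11 20 24 32 34 33 35 37 28 19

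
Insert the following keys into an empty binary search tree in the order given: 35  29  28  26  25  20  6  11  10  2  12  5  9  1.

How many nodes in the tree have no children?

4

Resulting structure (node: left, right):
  35: L=29, R=–
  29: L=28, R=–
  28: L=26, R=–
  26: L=25, R=–
  25: L=20, R=–
  20: L=6, R=–
  6: L=2, R=11
  11: L=10, R=12
  10: L=9, R=–
  2: L=1, R=5
  12: L=–, R=–
  5: L=–, R=–
  9: L=–, R=–
  1: L=–, R=–

Leaves: 1, 5, 9, 12 — 4 in total.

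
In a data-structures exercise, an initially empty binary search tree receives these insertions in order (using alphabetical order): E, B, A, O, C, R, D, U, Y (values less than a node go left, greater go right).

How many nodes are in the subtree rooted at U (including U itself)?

2

Insert E: tree is empty, so E becomes the root.
Insert B: B < E → go left. Place as left child of E.
Insert A: A < E → go left; A < B → go left. Place as left child of B.
Insert O: O > E → go right. Place as right child of E.
Insert C: C < E → go left; C > B → go right. Place as right child of B.
Insert R: R > E → go right; R > O → go right. Place as right child of O.
Insert D: D < E → go left; D > B → go right; D > C → go right. Place as right child of C.
Insert U: U > E → go right; U > O → go right; U > R → go right. Place as right child of R.
Insert Y: Y > E → go right; Y > O → go right; Y > R → go right; Y > U → go right. Place as right child of U.

Subtree rooted at U contains: U, Y — 2 nodes.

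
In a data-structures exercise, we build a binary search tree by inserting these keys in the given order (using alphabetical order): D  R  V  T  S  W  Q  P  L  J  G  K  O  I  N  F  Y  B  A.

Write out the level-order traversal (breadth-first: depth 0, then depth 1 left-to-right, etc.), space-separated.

D B R A Q V P T W L S Y J O G K N F I

D: root
R: right child of D (depth 1)
V: right child of R (depth 2)
T: left child of V (depth 3)
S: left child of T (depth 4)
W: right child of V (depth 3)
Q: left child of R (depth 2)
P: left child of Q (depth 3)
L: left child of P (depth 4)
J: left child of L (depth 5)
G: left child of J (depth 6)
K: right child of J (depth 6)
O: right child of L (depth 5)
I: right child of G (depth 7)
N: left child of O (depth 6)
F: left child of G (depth 7)
Y: right child of W (depth 4)
B: left child of D (depth 1)
A: left child of B (depth 2)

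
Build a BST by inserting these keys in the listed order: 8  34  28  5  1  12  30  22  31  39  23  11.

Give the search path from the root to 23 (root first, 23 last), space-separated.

8 34 28 12 22 23

Insert 8: tree is empty, so 8 becomes the root.
Insert 34: 34 > 8 → go right. Place as right child of 8.
Insert 28: 28 > 8 → go right; 28 < 34 → go left. Place as left child of 34.
Insert 5: 5 < 8 → go left. Place as left child of 8.
Insert 1: 1 < 8 → go left; 1 < 5 → go left. Place as left child of 5.
Insert 12: 12 > 8 → go right; 12 < 34 → go left; 12 < 28 → go left. Place as left child of 28.
Insert 30: 30 > 8 → go right; 30 < 34 → go left; 30 > 28 → go right. Place as right child of 28.
Insert 22: 22 > 8 → go right; 22 < 34 → go left; 22 < 28 → go left; 22 > 12 → go right. Place as right child of 12.
Insert 31: 31 > 8 → go right; 31 < 34 → go left; 31 > 28 → go right; 31 > 30 → go right. Place as right child of 30.
Insert 39: 39 > 8 → go right; 39 > 34 → go right. Place as right child of 34.
Insert 23: 23 > 8 → go right; 23 < 34 → go left; 23 < 28 → go left; 23 > 12 → go right; 23 > 22 → go right. Place as right child of 22.
Insert 11: 11 > 8 → go right; 11 < 34 → go left; 11 < 28 → go left; 11 < 12 → go left. Place as left child of 12.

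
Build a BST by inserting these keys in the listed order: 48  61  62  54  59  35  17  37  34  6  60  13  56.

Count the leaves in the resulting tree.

6

Resulting structure (node: left, right):
  48: L=35, R=61
  61: L=54, R=62
  62: L=–, R=–
  54: L=–, R=59
  59: L=56, R=60
  35: L=17, R=37
  17: L=6, R=34
  37: L=–, R=–
  34: L=–, R=–
  6: L=–, R=13
  60: L=–, R=–
  13: L=–, R=–
  56: L=–, R=–

Leaves: 13, 34, 37, 56, 60, 62 — 6 in total.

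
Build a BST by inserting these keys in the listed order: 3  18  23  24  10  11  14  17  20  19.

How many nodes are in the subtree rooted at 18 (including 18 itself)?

3: root
18: right child of 3 (depth 1)
23: right child of 18 (depth 2)
24: right child of 23 (depth 3)
10: left child of 18 (depth 2)
11: right child of 10 (depth 3)
14: right child of 11 (depth 4)
17: right child of 14 (depth 5)
20: left child of 23 (depth 3)
19: left child of 20 (depth 4)

Subtree rooted at 18 contains: 18, 10, 11, 14, 17, 23, 20, 19, 24 — 9 nodes.

9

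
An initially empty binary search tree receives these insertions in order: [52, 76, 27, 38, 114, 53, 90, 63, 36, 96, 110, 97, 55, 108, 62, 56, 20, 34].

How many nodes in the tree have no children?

52: root
76: right child of 52 (depth 1)
27: left child of 52 (depth 1)
38: right child of 27 (depth 2)
114: right child of 76 (depth 2)
53: left child of 76 (depth 2)
90: left child of 114 (depth 3)
63: right child of 53 (depth 3)
36: left child of 38 (depth 3)
96: right child of 90 (depth 4)
110: right child of 96 (depth 5)
97: left child of 110 (depth 6)
55: left child of 63 (depth 4)
108: right child of 97 (depth 7)
62: right child of 55 (depth 5)
56: left child of 62 (depth 6)
20: left child of 27 (depth 2)
34: left child of 36 (depth 4)

Leaves: 20, 34, 56, 108 — 4 in total.

4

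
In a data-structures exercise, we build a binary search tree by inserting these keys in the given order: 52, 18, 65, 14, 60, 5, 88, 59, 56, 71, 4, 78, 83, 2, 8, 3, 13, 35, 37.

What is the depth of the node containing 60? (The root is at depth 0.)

2

52: root
18: left child of 52 (depth 1)
65: right child of 52 (depth 1)
14: left child of 18 (depth 2)
60: left child of 65 (depth 2)
5: left child of 14 (depth 3)
88: right child of 65 (depth 2)
59: left child of 60 (depth 3)
56: left child of 59 (depth 4)
71: left child of 88 (depth 3)
4: left child of 5 (depth 4)
78: right child of 71 (depth 4)
83: right child of 78 (depth 5)
2: left child of 4 (depth 5)
8: right child of 5 (depth 4)
3: right child of 2 (depth 6)
13: right child of 8 (depth 5)
35: right child of 18 (depth 2)
37: right child of 35 (depth 3)

Path to 60: 52 → 65 → 60, which is 2 edges.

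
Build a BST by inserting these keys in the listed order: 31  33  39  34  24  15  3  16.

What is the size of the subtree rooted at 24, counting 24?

4

Resulting structure (node: left, right):
  31: L=24, R=33
  33: L=–, R=39
  39: L=34, R=–
  34: L=–, R=–
  24: L=15, R=–
  15: L=3, R=16
  3: L=–, R=–
  16: L=–, R=–

Subtree rooted at 24 contains: 24, 15, 3, 16 — 4 nodes.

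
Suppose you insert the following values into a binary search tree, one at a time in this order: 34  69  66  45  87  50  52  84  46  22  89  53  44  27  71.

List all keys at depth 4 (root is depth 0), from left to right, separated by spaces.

44 50 71

Insert 34: tree is empty, so 34 becomes the root.
Insert 69: 69 > 34 → go right. Place as right child of 34.
Insert 66: 66 > 34 → go right; 66 < 69 → go left. Place as left child of 69.
Insert 45: 45 > 34 → go right; 45 < 69 → go left; 45 < 66 → go left. Place as left child of 66.
Insert 87: 87 > 34 → go right; 87 > 69 → go right. Place as right child of 69.
Insert 50: 50 > 34 → go right; 50 < 69 → go left; 50 < 66 → go left; 50 > 45 → go right. Place as right child of 45.
Insert 52: 52 > 34 → go right; 52 < 69 → go left; 52 < 66 → go left; 52 > 45 → go right; 52 > 50 → go right. Place as right child of 50.
Insert 84: 84 > 34 → go right; 84 > 69 → go right; 84 < 87 → go left. Place as left child of 87.
Insert 46: 46 > 34 → go right; 46 < 69 → go left; 46 < 66 → go left; 46 > 45 → go right; 46 < 50 → go left. Place as left child of 50.
Insert 22: 22 < 34 → go left. Place as left child of 34.
Insert 89: 89 > 34 → go right; 89 > 69 → go right; 89 > 87 → go right. Place as right child of 87.
Insert 53: 53 > 34 → go right; 53 < 69 → go left; 53 < 66 → go left; 53 > 45 → go right; 53 > 50 → go right; 53 > 52 → go right. Place as right child of 52.
Insert 44: 44 > 34 → go right; 44 < 69 → go left; 44 < 66 → go left; 44 < 45 → go left. Place as left child of 45.
Insert 27: 27 < 34 → go left; 27 > 22 → go right. Place as right child of 22.
Insert 71: 71 > 34 → go right; 71 > 69 → go right; 71 < 87 → go left; 71 < 84 → go left. Place as left child of 84.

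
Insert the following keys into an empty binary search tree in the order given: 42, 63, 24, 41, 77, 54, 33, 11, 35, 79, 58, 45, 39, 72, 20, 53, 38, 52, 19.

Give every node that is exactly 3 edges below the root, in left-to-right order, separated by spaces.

20 33 45 58 72 79

Insert 42: tree is empty, so 42 becomes the root.
Insert 63: 63 > 42 → go right. Place as right child of 42.
Insert 24: 24 < 42 → go left. Place as left child of 42.
Insert 41: 41 < 42 → go left; 41 > 24 → go right. Place as right child of 24.
Insert 77: 77 > 42 → go right; 77 > 63 → go right. Place as right child of 63.
Insert 54: 54 > 42 → go right; 54 < 63 → go left. Place as left child of 63.
Insert 33: 33 < 42 → go left; 33 > 24 → go right; 33 < 41 → go left. Place as left child of 41.
Insert 11: 11 < 42 → go left; 11 < 24 → go left. Place as left child of 24.
Insert 35: 35 < 42 → go left; 35 > 24 → go right; 35 < 41 → go left; 35 > 33 → go right. Place as right child of 33.
Insert 79: 79 > 42 → go right; 79 > 63 → go right; 79 > 77 → go right. Place as right child of 77.
Insert 58: 58 > 42 → go right; 58 < 63 → go left; 58 > 54 → go right. Place as right child of 54.
Insert 45: 45 > 42 → go right; 45 < 63 → go left; 45 < 54 → go left. Place as left child of 54.
Insert 39: 39 < 42 → go left; 39 > 24 → go right; 39 < 41 → go left; 39 > 33 → go right; 39 > 35 → go right. Place as right child of 35.
Insert 72: 72 > 42 → go right; 72 > 63 → go right; 72 < 77 → go left. Place as left child of 77.
Insert 20: 20 < 42 → go left; 20 < 24 → go left; 20 > 11 → go right. Place as right child of 11.
Insert 53: 53 > 42 → go right; 53 < 63 → go left; 53 < 54 → go left; 53 > 45 → go right. Place as right child of 45.
Insert 38: 38 < 42 → go left; 38 > 24 → go right; 38 < 41 → go left; 38 > 33 → go right; 38 > 35 → go right; 38 < 39 → go left. Place as left child of 39.
Insert 52: 52 > 42 → go right; 52 < 63 → go left; 52 < 54 → go left; 52 > 45 → go right; 52 < 53 → go left. Place as left child of 53.
Insert 19: 19 < 42 → go left; 19 < 24 → go left; 19 > 11 → go right; 19 < 20 → go left. Place as left child of 20.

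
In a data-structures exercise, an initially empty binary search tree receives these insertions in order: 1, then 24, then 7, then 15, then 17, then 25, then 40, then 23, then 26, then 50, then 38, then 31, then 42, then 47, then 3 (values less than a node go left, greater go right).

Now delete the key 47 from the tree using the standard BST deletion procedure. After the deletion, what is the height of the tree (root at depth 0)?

1: root
24: right child of 1 (depth 1)
7: left child of 24 (depth 2)
15: right child of 7 (depth 3)
17: right child of 15 (depth 4)
25: right child of 24 (depth 2)
40: right child of 25 (depth 3)
23: right child of 17 (depth 5)
26: left child of 40 (depth 4)
50: right child of 40 (depth 4)
38: right child of 26 (depth 5)
31: left child of 38 (depth 6)
42: left child of 50 (depth 5)
47: right child of 42 (depth 6)
3: left child of 7 (depth 3)

Delete 47 (at most one child — splice it out).
After deletion, deepest node is 31 at depth 6.

6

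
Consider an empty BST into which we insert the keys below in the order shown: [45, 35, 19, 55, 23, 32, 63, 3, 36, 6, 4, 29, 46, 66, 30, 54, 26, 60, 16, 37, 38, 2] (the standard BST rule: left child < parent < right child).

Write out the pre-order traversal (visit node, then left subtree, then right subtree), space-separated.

Insert 45: tree is empty, so 45 becomes the root.
Insert 35: 35 < 45 → go left. Place as left child of 45.
Insert 19: 19 < 45 → go left; 19 < 35 → go left. Place as left child of 35.
Insert 55: 55 > 45 → go right. Place as right child of 45.
Insert 23: 23 < 45 → go left; 23 < 35 → go left; 23 > 19 → go right. Place as right child of 19.
Insert 32: 32 < 45 → go left; 32 < 35 → go left; 32 > 19 → go right; 32 > 23 → go right. Place as right child of 23.
Insert 63: 63 > 45 → go right; 63 > 55 → go right. Place as right child of 55.
Insert 3: 3 < 45 → go left; 3 < 35 → go left; 3 < 19 → go left. Place as left child of 19.
Insert 36: 36 < 45 → go left; 36 > 35 → go right. Place as right child of 35.
Insert 6: 6 < 45 → go left; 6 < 35 → go left; 6 < 19 → go left; 6 > 3 → go right. Place as right child of 3.
Insert 4: 4 < 45 → go left; 4 < 35 → go left; 4 < 19 → go left; 4 > 3 → go right; 4 < 6 → go left. Place as left child of 6.
Insert 29: 29 < 45 → go left; 29 < 35 → go left; 29 > 19 → go right; 29 > 23 → go right; 29 < 32 → go left. Place as left child of 32.
Insert 46: 46 > 45 → go right; 46 < 55 → go left. Place as left child of 55.
Insert 66: 66 > 45 → go right; 66 > 55 → go right; 66 > 63 → go right. Place as right child of 63.
Insert 30: 30 < 45 → go left; 30 < 35 → go left; 30 > 19 → go right; 30 > 23 → go right; 30 < 32 → go left; 30 > 29 → go right. Place as right child of 29.
Insert 54: 54 > 45 → go right; 54 < 55 → go left; 54 > 46 → go right. Place as right child of 46.
Insert 26: 26 < 45 → go left; 26 < 35 → go left; 26 > 19 → go right; 26 > 23 → go right; 26 < 32 → go left; 26 < 29 → go left. Place as left child of 29.
Insert 60: 60 > 45 → go right; 60 > 55 → go right; 60 < 63 → go left. Place as left child of 63.
Insert 16: 16 < 45 → go left; 16 < 35 → go left; 16 < 19 → go left; 16 > 3 → go right; 16 > 6 → go right. Place as right child of 6.
Insert 37: 37 < 45 → go left; 37 > 35 → go right; 37 > 36 → go right. Place as right child of 36.
Insert 38: 38 < 45 → go left; 38 > 35 → go right; 38 > 36 → go right; 38 > 37 → go right. Place as right child of 37.
Insert 2: 2 < 45 → go left; 2 < 35 → go left; 2 < 19 → go left; 2 < 3 → go left. Place as left child of 3.

45 35 19 3 2 6 4 16 23 32 29 26 30 36 37 38 55 46 54 63 60 66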